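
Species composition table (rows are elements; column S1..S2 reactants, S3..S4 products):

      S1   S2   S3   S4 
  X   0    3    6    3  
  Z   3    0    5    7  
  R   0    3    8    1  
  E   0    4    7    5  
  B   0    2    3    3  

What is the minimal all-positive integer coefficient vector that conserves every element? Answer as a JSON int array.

X: 4·0+3·3 = 9 | 1·6+1·3 = 9
Z: 4·3+3·0 = 12 | 1·5+1·7 = 12
R: 4·0+3·3 = 9 | 1·8+1·1 = 9
E: 4·0+3·4 = 12 | 1·7+1·5 = 12
B: 4·0+3·2 = 6 | 1·3+1·3 = 6
gcd(4,3,1,1) = 1

Coefficients: [4, 3, 1, 1]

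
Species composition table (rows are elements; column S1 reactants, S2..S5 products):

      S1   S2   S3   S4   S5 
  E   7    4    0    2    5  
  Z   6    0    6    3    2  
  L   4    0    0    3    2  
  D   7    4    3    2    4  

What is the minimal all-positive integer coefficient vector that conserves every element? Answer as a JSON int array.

E: 6·7 = 42 | 1·4+2·0+4·2+6·5 = 42
Z: 6·6 = 36 | 1·0+2·6+4·3+6·2 = 36
L: 6·4 = 24 | 1·0+2·0+4·3+6·2 = 24
D: 6·7 = 42 | 1·4+2·3+4·2+6·4 = 42
gcd(6,1,2,4,6) = 1

Coefficients: [6, 1, 2, 4, 6]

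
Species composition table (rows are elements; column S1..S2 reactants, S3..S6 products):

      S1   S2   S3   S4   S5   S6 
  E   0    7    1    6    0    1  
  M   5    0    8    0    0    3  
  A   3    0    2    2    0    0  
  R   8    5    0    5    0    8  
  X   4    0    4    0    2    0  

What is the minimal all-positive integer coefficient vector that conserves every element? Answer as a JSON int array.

Coefficients: [4, 5, 1, 5, 6, 4]

E: 4·0+5·7 = 35 | 1·1+5·6+6·0+4·1 = 35
M: 4·5+5·0 = 20 | 1·8+5·0+6·0+4·3 = 20
A: 4·3+5·0 = 12 | 1·2+5·2+6·0+4·0 = 12
R: 4·8+5·5 = 57 | 1·0+5·5+6·0+4·8 = 57
X: 4·4+5·0 = 16 | 1·4+5·0+6·2+4·0 = 16
gcd(4,5,1,5,6,4) = 1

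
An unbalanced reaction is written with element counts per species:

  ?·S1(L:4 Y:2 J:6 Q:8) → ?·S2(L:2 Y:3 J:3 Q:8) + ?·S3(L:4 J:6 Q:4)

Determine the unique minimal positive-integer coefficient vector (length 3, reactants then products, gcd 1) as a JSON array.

Coefficients: [3, 2, 2]

L: 3·4 = 12 | 2·2+2·4 = 12
Y: 3·2 = 6 | 2·3+2·0 = 6
J: 3·6 = 18 | 2·3+2·6 = 18
Q: 3·8 = 24 | 2·8+2·4 = 24
gcd(3,2,2) = 1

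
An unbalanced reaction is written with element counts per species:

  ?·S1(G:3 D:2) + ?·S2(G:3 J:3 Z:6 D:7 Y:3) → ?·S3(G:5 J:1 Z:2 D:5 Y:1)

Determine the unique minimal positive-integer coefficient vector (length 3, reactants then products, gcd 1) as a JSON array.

Coefficients: [4, 1, 3]

G: 4·3+1·3 = 15 | 3·5 = 15
J: 4·0+1·3 = 3 | 3·1 = 3
Z: 4·0+1·6 = 6 | 3·2 = 6
D: 4·2+1·7 = 15 | 3·5 = 15
Y: 4·0+1·3 = 3 | 3·1 = 3
gcd(4,1,3) = 1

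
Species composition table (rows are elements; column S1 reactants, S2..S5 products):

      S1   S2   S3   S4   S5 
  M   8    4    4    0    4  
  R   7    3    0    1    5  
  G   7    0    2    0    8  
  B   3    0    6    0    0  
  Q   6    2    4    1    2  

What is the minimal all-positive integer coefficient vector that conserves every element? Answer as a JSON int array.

Coefficients: [4, 3, 2, 4, 3]

M: 4·8 = 32 | 3·4+2·4+4·0+3·4 = 32
R: 4·7 = 28 | 3·3+2·0+4·1+3·5 = 28
G: 4·7 = 28 | 3·0+2·2+4·0+3·8 = 28
B: 4·3 = 12 | 3·0+2·6+4·0+3·0 = 12
Q: 4·6 = 24 | 3·2+2·4+4·1+3·2 = 24
gcd(4,3,2,4,3) = 1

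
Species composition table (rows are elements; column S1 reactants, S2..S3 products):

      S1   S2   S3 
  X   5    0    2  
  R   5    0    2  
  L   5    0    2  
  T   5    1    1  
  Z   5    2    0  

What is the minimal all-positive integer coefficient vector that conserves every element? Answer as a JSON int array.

X: 2·5 = 10 | 5·0+5·2 = 10
R: 2·5 = 10 | 5·0+5·2 = 10
L: 2·5 = 10 | 5·0+5·2 = 10
T: 2·5 = 10 | 5·1+5·1 = 10
Z: 2·5 = 10 | 5·2+5·0 = 10
gcd(2,5,5) = 1

Coefficients: [2, 5, 5]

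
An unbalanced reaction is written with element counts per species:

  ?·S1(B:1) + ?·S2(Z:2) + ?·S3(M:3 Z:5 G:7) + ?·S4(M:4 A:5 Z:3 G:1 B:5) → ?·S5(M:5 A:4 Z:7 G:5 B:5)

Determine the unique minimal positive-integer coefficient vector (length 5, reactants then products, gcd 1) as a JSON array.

M: 5·0+4·0+3·3+4·4 = 25 | 5·5 = 25
A: 5·0+4·0+3·0+4·5 = 20 | 5·4 = 20
Z: 5·0+4·2+3·5+4·3 = 35 | 5·7 = 35
G: 5·0+4·0+3·7+4·1 = 25 | 5·5 = 25
B: 5·1+4·0+3·0+4·5 = 25 | 5·5 = 25
gcd(5,4,3,4,5) = 1

Coefficients: [5, 4, 3, 4, 5]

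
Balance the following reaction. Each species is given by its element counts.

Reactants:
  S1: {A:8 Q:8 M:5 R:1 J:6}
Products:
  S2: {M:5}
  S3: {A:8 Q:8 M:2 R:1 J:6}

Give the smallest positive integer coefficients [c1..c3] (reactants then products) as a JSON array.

Coefficients: [5, 3, 5]

A: 5·8 = 40 | 3·0+5·8 = 40
Q: 5·8 = 40 | 3·0+5·8 = 40
M: 5·5 = 25 | 3·5+5·2 = 25
R: 5·1 = 5 | 3·0+5·1 = 5
J: 5·6 = 30 | 3·0+5·6 = 30
gcd(5,3,5) = 1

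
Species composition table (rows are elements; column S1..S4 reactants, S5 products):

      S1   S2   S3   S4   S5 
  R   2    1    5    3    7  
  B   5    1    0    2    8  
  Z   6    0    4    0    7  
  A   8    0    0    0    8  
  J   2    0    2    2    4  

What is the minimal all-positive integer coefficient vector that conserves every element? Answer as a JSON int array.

Coefficients: [4, 6, 1, 3, 4]

R: 4·2+6·1+1·5+3·3 = 28 | 4·7 = 28
B: 4·5+6·1+1·0+3·2 = 32 | 4·8 = 32
Z: 4·6+6·0+1·4+3·0 = 28 | 4·7 = 28
A: 4·8+6·0+1·0+3·0 = 32 | 4·8 = 32
J: 4·2+6·0+1·2+3·2 = 16 | 4·4 = 16
gcd(4,6,1,3,4) = 1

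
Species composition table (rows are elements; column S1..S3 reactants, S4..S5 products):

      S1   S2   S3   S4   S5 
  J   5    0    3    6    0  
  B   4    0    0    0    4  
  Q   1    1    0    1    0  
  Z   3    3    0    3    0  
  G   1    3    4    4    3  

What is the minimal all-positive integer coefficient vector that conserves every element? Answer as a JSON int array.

J: 3·5+2·0+5·3 = 30 | 5·6+3·0 = 30
B: 3·4+2·0+5·0 = 12 | 5·0+3·4 = 12
Q: 3·1+2·1+5·0 = 5 | 5·1+3·0 = 5
Z: 3·3+2·3+5·0 = 15 | 5·3+3·0 = 15
G: 3·1+2·3+5·4 = 29 | 5·4+3·3 = 29
gcd(3,2,5,5,3) = 1

Coefficients: [3, 2, 5, 5, 3]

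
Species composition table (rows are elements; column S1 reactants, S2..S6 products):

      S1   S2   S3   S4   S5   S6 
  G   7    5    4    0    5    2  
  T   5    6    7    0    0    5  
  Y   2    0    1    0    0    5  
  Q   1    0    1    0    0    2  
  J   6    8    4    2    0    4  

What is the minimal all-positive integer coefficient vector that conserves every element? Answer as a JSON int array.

Coefficients: [6, 1, 2, 6, 5, 2]

G: 6·7 = 42 | 1·5+2·4+6·0+5·5+2·2 = 42
T: 6·5 = 30 | 1·6+2·7+6·0+5·0+2·5 = 30
Y: 6·2 = 12 | 1·0+2·1+6·0+5·0+2·5 = 12
Q: 6·1 = 6 | 1·0+2·1+6·0+5·0+2·2 = 6
J: 6·6 = 36 | 1·8+2·4+6·2+5·0+2·4 = 36
gcd(6,1,2,6,5,2) = 1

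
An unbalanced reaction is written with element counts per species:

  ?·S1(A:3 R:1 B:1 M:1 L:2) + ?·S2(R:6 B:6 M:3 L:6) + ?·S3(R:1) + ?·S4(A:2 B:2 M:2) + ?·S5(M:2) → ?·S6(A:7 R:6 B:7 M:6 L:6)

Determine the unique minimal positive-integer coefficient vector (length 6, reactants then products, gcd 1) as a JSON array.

Coefficients: [6, 2, 6, 5, 1, 4]

A: 6·3+2·0+6·0+5·2+1·0 = 28 | 4·7 = 28
R: 6·1+2·6+6·1+5·0+1·0 = 24 | 4·6 = 24
B: 6·1+2·6+6·0+5·2+1·0 = 28 | 4·7 = 28
M: 6·1+2·3+6·0+5·2+1·2 = 24 | 4·6 = 24
L: 6·2+2·6+6·0+5·0+1·0 = 24 | 4·6 = 24
gcd(6,2,6,5,1,4) = 1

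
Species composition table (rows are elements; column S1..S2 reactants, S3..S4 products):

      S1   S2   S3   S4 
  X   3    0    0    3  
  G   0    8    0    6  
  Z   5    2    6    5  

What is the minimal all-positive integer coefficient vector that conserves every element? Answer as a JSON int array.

X: 4·3+3·0 = 12 | 1·0+4·3 = 12
G: 4·0+3·8 = 24 | 1·0+4·6 = 24
Z: 4·5+3·2 = 26 | 1·6+4·5 = 26
gcd(4,3,1,4) = 1

Coefficients: [4, 3, 1, 4]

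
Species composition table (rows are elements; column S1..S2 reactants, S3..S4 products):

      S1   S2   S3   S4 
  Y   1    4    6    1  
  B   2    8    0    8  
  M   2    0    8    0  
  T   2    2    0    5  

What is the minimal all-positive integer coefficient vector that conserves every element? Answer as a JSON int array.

Y: 4·1+1·4 = 8 | 1·6+2·1 = 8
B: 4·2+1·8 = 16 | 1·0+2·8 = 16
M: 4·2+1·0 = 8 | 1·8+2·0 = 8
T: 4·2+1·2 = 10 | 1·0+2·5 = 10
gcd(4,1,1,2) = 1

Coefficients: [4, 1, 1, 2]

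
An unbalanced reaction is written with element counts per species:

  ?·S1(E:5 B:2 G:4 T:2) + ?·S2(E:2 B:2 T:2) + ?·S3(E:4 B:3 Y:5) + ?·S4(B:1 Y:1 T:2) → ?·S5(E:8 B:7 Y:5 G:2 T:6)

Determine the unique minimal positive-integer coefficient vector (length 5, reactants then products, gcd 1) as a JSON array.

Coefficients: [2, 5, 3, 5, 4]

E: 2·5+5·2+3·4+5·0 = 32 | 4·8 = 32
B: 2·2+5·2+3·3+5·1 = 28 | 4·7 = 28
Y: 2·0+5·0+3·5+5·1 = 20 | 4·5 = 20
G: 2·4+5·0+3·0+5·0 = 8 | 4·2 = 8
T: 2·2+5·2+3·0+5·2 = 24 | 4·6 = 24
gcd(2,5,3,5,4) = 1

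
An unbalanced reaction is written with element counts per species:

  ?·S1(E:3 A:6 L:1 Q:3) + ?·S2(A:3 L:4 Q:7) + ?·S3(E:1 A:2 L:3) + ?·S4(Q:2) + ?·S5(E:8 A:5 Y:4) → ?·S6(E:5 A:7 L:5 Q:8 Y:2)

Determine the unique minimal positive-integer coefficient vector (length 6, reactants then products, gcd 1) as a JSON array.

Coefficients: [1, 5, 3, 5, 3, 6]

E: 1·3+5·0+3·1+5·0+3·8 = 30 | 6·5 = 30
A: 1·6+5·3+3·2+5·0+3·5 = 42 | 6·7 = 42
L: 1·1+5·4+3·3+5·0+3·0 = 30 | 6·5 = 30
Q: 1·3+5·7+3·0+5·2+3·0 = 48 | 6·8 = 48
Y: 1·0+5·0+3·0+5·0+3·4 = 12 | 6·2 = 12
gcd(1,5,3,5,3,6) = 1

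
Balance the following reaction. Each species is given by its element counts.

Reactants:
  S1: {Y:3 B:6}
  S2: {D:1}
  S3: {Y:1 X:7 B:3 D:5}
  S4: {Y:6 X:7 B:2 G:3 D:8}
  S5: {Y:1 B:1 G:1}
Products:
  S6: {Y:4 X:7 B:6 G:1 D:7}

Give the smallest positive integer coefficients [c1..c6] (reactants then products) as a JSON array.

Coefficients: [2, 5, 3, 1, 1, 4]

Y: 2·3+5·0+3·1+1·6+1·1 = 16 | 4·4 = 16
X: 2·0+5·0+3·7+1·7+1·0 = 28 | 4·7 = 28
B: 2·6+5·0+3·3+1·2+1·1 = 24 | 4·6 = 24
G: 2·0+5·0+3·0+1·3+1·1 = 4 | 4·1 = 4
D: 2·0+5·1+3·5+1·8+1·0 = 28 | 4·7 = 28
gcd(2,5,3,1,1,4) = 1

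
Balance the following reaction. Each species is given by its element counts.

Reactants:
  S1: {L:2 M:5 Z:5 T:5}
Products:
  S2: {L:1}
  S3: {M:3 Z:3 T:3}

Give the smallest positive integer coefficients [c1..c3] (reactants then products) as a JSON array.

Coefficients: [3, 6, 5]

L: 3·2 = 6 | 6·1+5·0 = 6
M: 3·5 = 15 | 6·0+5·3 = 15
Z: 3·5 = 15 | 6·0+5·3 = 15
T: 3·5 = 15 | 6·0+5·3 = 15
gcd(3,6,5) = 1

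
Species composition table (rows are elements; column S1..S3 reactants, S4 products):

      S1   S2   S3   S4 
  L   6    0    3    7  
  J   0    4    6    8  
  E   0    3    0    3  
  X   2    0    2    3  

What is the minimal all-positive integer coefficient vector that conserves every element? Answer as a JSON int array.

L: 5·6+6·0+4·3 = 42 | 6·7 = 42
J: 5·0+6·4+4·6 = 48 | 6·8 = 48
E: 5·0+6·3+4·0 = 18 | 6·3 = 18
X: 5·2+6·0+4·2 = 18 | 6·3 = 18
gcd(5,6,4,6) = 1

Coefficients: [5, 6, 4, 6]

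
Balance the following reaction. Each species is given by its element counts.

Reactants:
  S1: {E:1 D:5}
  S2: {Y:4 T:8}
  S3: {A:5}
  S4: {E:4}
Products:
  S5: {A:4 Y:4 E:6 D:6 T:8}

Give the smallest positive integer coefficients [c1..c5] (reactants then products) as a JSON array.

Coefficients: [6, 5, 4, 6, 5]

A: 6·0+5·0+4·5+6·0 = 20 | 5·4 = 20
Y: 6·0+5·4+4·0+6·0 = 20 | 5·4 = 20
E: 6·1+5·0+4·0+6·4 = 30 | 5·6 = 30
D: 6·5+5·0+4·0+6·0 = 30 | 5·6 = 30
T: 6·0+5·8+4·0+6·0 = 40 | 5·8 = 40
gcd(6,5,4,6,5) = 1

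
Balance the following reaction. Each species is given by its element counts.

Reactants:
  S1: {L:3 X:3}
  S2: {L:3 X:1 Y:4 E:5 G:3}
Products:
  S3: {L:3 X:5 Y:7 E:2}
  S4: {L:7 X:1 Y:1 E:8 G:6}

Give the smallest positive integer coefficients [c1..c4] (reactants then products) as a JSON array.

Coefficients: [4, 6, 3, 3]

L: 4·3+6·3 = 30 | 3·3+3·7 = 30
X: 4·3+6·1 = 18 | 3·5+3·1 = 18
Y: 4·0+6·4 = 24 | 3·7+3·1 = 24
E: 4·0+6·5 = 30 | 3·2+3·8 = 30
G: 4·0+6·3 = 18 | 3·0+3·6 = 18
gcd(4,6,3,3) = 1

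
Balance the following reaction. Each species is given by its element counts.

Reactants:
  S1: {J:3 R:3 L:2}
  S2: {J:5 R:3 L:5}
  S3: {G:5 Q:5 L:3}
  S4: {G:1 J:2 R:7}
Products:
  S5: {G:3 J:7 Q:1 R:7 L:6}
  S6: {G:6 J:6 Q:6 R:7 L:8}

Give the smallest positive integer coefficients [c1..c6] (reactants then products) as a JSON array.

Coefficients: [4, 3, 5, 2, 1, 4]

G: 4·0+3·0+5·5+2·1 = 27 | 1·3+4·6 = 27
J: 4·3+3·5+5·0+2·2 = 31 | 1·7+4·6 = 31
Q: 4·0+3·0+5·5+2·0 = 25 | 1·1+4·6 = 25
R: 4·3+3·3+5·0+2·7 = 35 | 1·7+4·7 = 35
L: 4·2+3·5+5·3+2·0 = 38 | 1·6+4·8 = 38
gcd(4,3,5,2,1,4) = 1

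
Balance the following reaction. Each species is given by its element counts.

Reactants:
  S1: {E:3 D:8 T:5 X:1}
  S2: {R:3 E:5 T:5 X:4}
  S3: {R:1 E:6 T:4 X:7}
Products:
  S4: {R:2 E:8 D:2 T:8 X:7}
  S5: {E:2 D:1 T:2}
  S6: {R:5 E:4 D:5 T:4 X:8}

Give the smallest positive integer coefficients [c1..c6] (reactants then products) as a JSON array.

R: 3·0+5·3+3·1 = 18 | 4·2+6·0+2·5 = 18
E: 3·3+5·5+3·6 = 52 | 4·8+6·2+2·4 = 52
D: 3·8+5·0+3·0 = 24 | 4·2+6·1+2·5 = 24
T: 3·5+5·5+3·4 = 52 | 4·8+6·2+2·4 = 52
X: 3·1+5·4+3·7 = 44 | 4·7+6·0+2·8 = 44
gcd(3,5,3,4,6,2) = 1

Coefficients: [3, 5, 3, 4, 6, 2]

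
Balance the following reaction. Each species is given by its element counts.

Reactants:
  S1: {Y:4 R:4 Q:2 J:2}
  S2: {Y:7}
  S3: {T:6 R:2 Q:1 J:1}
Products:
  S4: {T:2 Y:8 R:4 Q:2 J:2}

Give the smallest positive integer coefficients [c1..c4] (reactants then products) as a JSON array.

T: 5·0+4·0+2·6 = 12 | 6·2 = 12
Y: 5·4+4·7+2·0 = 48 | 6·8 = 48
R: 5·4+4·0+2·2 = 24 | 6·4 = 24
Q: 5·2+4·0+2·1 = 12 | 6·2 = 12
J: 5·2+4·0+2·1 = 12 | 6·2 = 12
gcd(5,4,2,6) = 1

Coefficients: [5, 4, 2, 6]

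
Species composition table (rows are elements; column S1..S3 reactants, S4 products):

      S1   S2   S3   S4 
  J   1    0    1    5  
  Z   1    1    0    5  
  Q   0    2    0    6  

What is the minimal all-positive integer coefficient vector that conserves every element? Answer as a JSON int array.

Coefficients: [2, 3, 3, 1]

J: 2·1+3·0+3·1 = 5 | 1·5 = 5
Z: 2·1+3·1+3·0 = 5 | 1·5 = 5
Q: 2·0+3·2+3·0 = 6 | 1·6 = 6
gcd(2,3,3,1) = 1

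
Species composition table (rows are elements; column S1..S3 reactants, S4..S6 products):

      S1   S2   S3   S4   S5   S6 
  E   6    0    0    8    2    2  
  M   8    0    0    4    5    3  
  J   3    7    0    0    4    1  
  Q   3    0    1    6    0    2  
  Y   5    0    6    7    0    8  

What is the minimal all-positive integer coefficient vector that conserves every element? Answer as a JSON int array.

Coefficients: [6, 1, 4, 2, 5, 5]

E: 6·6+1·0+4·0 = 36 | 2·8+5·2+5·2 = 36
M: 6·8+1·0+4·0 = 48 | 2·4+5·5+5·3 = 48
J: 6·3+1·7+4·0 = 25 | 2·0+5·4+5·1 = 25
Q: 6·3+1·0+4·1 = 22 | 2·6+5·0+5·2 = 22
Y: 6·5+1·0+4·6 = 54 | 2·7+5·0+5·8 = 54
gcd(6,1,4,2,5,5) = 1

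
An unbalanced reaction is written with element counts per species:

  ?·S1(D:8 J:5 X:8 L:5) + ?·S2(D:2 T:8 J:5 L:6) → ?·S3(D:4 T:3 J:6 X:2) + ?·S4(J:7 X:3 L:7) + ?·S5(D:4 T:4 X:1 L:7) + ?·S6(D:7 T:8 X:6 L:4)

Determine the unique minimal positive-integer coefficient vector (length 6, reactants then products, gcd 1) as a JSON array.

Coefficients: [4, 5, 4, 3, 3, 2]

D: 4·8+5·2 = 42 | 4·4+3·0+3·4+2·7 = 42
T: 4·0+5·8 = 40 | 4·3+3·0+3·4+2·8 = 40
J: 4·5+5·5 = 45 | 4·6+3·7+3·0+2·0 = 45
X: 4·8+5·0 = 32 | 4·2+3·3+3·1+2·6 = 32
L: 4·5+5·6 = 50 | 4·0+3·7+3·7+2·4 = 50
gcd(4,5,4,3,3,2) = 1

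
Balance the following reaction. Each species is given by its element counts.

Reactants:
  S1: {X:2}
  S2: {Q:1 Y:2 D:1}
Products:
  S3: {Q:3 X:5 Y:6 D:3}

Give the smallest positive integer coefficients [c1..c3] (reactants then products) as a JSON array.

Coefficients: [5, 6, 2]

Q: 5·0+6·1 = 6 | 2·3 = 6
X: 5·2+6·0 = 10 | 2·5 = 10
Y: 5·0+6·2 = 12 | 2·6 = 12
D: 5·0+6·1 = 6 | 2·3 = 6
gcd(5,6,2) = 1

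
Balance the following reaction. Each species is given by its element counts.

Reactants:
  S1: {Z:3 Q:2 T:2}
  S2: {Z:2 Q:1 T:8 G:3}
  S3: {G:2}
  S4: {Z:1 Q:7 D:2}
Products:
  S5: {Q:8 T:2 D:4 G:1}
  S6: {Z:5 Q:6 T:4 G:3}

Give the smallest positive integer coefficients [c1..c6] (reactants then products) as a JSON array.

Z: 5·3+2·2+6·0+6·1 = 25 | 3·0+5·5 = 25
Q: 5·2+2·1+6·0+6·7 = 54 | 3·8+5·6 = 54
T: 5·2+2·8+6·0+6·0 = 26 | 3·2+5·4 = 26
D: 5·0+2·0+6·0+6·2 = 12 | 3·4+5·0 = 12
G: 5·0+2·3+6·2+6·0 = 18 | 3·1+5·3 = 18
gcd(5,2,6,6,3,5) = 1

Coefficients: [5, 2, 6, 6, 3, 5]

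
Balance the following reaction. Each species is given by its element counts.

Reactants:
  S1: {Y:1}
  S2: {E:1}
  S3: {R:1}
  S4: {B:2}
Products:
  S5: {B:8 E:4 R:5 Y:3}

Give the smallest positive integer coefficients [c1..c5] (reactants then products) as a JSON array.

B: 3·0+4·0+5·0+4·2 = 8 | 1·8 = 8
E: 3·0+4·1+5·0+4·0 = 4 | 1·4 = 4
R: 3·0+4·0+5·1+4·0 = 5 | 1·5 = 5
Y: 3·1+4·0+5·0+4·0 = 3 | 1·3 = 3
gcd(3,4,5,4,1) = 1

Coefficients: [3, 4, 5, 4, 1]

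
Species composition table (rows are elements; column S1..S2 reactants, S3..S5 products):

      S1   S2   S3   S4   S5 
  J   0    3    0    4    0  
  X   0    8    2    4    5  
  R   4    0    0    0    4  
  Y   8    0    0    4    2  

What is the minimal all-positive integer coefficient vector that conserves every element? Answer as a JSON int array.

J: 2·0+4·3 = 12 | 5·0+3·4+2·0 = 12
X: 2·0+4·8 = 32 | 5·2+3·4+2·5 = 32
R: 2·4+4·0 = 8 | 5·0+3·0+2·4 = 8
Y: 2·8+4·0 = 16 | 5·0+3·4+2·2 = 16
gcd(2,4,5,3,2) = 1

Coefficients: [2, 4, 5, 3, 2]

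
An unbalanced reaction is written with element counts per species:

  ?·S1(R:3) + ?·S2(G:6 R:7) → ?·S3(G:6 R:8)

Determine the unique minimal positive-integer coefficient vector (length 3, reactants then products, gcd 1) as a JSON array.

Coefficients: [1, 3, 3]

G: 1·0+3·6 = 18 | 3·6 = 18
R: 1·3+3·7 = 24 | 3·8 = 24
gcd(1,3,3) = 1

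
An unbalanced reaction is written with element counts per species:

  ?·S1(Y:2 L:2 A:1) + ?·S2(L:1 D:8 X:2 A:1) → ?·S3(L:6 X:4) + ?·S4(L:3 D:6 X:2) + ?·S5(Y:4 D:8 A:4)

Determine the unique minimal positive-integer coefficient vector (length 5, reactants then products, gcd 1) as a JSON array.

Y: 6·2+6·0 = 12 | 1·0+4·0+3·4 = 12
L: 6·2+6·1 = 18 | 1·6+4·3+3·0 = 18
D: 6·0+6·8 = 48 | 1·0+4·6+3·8 = 48
X: 6·0+6·2 = 12 | 1·4+4·2+3·0 = 12
A: 6·1+6·1 = 12 | 1·0+4·0+3·4 = 12
gcd(6,6,1,4,3) = 1

Coefficients: [6, 6, 1, 4, 3]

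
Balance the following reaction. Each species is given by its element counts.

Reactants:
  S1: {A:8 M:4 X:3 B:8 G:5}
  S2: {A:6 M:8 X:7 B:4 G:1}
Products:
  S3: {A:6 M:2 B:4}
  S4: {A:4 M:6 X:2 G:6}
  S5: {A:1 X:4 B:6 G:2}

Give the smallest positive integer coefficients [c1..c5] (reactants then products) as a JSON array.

Coefficients: [5, 1, 5, 3, 4]

A: 5·8+1·6 = 46 | 5·6+3·4+4·1 = 46
M: 5·4+1·8 = 28 | 5·2+3·6+4·0 = 28
X: 5·3+1·7 = 22 | 5·0+3·2+4·4 = 22
B: 5·8+1·4 = 44 | 5·4+3·0+4·6 = 44
G: 5·5+1·1 = 26 | 5·0+3·6+4·2 = 26
gcd(5,1,5,3,4) = 1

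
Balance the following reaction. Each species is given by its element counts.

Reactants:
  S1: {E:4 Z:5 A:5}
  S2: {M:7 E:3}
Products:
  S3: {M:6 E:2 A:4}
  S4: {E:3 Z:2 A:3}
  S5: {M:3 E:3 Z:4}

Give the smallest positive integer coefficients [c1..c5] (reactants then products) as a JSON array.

Coefficients: [4, 3, 2, 4, 3]

M: 4·0+3·7 = 21 | 2·6+4·0+3·3 = 21
E: 4·4+3·3 = 25 | 2·2+4·3+3·3 = 25
Z: 4·5+3·0 = 20 | 2·0+4·2+3·4 = 20
A: 4·5+3·0 = 20 | 2·4+4·3+3·0 = 20
gcd(4,3,2,4,3) = 1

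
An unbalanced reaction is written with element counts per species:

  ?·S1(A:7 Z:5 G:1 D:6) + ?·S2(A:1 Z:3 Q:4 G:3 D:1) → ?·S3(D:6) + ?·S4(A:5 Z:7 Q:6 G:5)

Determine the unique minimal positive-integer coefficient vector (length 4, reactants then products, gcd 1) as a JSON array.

Coefficients: [2, 6, 3, 4]

A: 2·7+6·1 = 20 | 3·0+4·5 = 20
Z: 2·5+6·3 = 28 | 3·0+4·7 = 28
Q: 2·0+6·4 = 24 | 3·0+4·6 = 24
G: 2·1+6·3 = 20 | 3·0+4·5 = 20
D: 2·6+6·1 = 18 | 3·6+4·0 = 18
gcd(2,6,3,4) = 1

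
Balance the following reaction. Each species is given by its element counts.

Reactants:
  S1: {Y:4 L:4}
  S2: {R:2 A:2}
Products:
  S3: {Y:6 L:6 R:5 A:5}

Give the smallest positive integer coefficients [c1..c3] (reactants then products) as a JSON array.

Y: 3·4+5·0 = 12 | 2·6 = 12
L: 3·4+5·0 = 12 | 2·6 = 12
R: 3·0+5·2 = 10 | 2·5 = 10
A: 3·0+5·2 = 10 | 2·5 = 10
gcd(3,5,2) = 1

Coefficients: [3, 5, 2]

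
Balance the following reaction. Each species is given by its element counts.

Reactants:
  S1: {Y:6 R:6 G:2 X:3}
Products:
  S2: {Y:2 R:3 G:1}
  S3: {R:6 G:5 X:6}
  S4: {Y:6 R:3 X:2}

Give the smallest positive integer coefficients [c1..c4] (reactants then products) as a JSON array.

Y: 4·6 = 24 | 3·2+1·0+3·6 = 24
R: 4·6 = 24 | 3·3+1·6+3·3 = 24
G: 4·2 = 8 | 3·1+1·5+3·0 = 8
X: 4·3 = 12 | 3·0+1·6+3·2 = 12
gcd(4,3,1,3) = 1

Coefficients: [4, 3, 1, 3]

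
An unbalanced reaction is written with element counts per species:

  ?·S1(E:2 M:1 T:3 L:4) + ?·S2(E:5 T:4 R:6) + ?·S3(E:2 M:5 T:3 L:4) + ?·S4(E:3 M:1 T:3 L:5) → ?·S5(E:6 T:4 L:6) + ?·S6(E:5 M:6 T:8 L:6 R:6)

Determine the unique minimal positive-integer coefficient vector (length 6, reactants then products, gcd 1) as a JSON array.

Coefficients: [3, 4, 3, 6, 5, 4]

E: 3·2+4·5+3·2+6·3 = 50 | 5·6+4·5 = 50
M: 3·1+4·0+3·5+6·1 = 24 | 5·0+4·6 = 24
T: 3·3+4·4+3·3+6·3 = 52 | 5·4+4·8 = 52
L: 3·4+4·0+3·4+6·5 = 54 | 5·6+4·6 = 54
R: 3·0+4·6+3·0+6·0 = 24 | 5·0+4·6 = 24
gcd(3,4,3,6,5,4) = 1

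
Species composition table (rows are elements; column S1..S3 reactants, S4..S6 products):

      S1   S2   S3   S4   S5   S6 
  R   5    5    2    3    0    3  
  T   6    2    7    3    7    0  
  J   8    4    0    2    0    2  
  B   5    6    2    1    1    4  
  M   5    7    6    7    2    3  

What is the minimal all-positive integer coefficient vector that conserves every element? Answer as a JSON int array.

R: 1·5+3·5+5·2 = 30 | 4·3+5·0+6·3 = 30
T: 1·6+3·2+5·7 = 47 | 4·3+5·7+6·0 = 47
J: 1·8+3·4+5·0 = 20 | 4·2+5·0+6·2 = 20
B: 1·5+3·6+5·2 = 33 | 4·1+5·1+6·4 = 33
M: 1·5+3·7+5·6 = 56 | 4·7+5·2+6·3 = 56
gcd(1,3,5,4,5,6) = 1

Coefficients: [1, 3, 5, 4, 5, 6]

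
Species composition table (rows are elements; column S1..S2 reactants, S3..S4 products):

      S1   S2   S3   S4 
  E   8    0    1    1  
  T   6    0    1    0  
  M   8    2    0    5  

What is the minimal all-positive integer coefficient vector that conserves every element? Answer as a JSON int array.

E: 1·8+1·0 = 8 | 6·1+2·1 = 8
T: 1·6+1·0 = 6 | 6·1+2·0 = 6
M: 1·8+1·2 = 10 | 6·0+2·5 = 10
gcd(1,1,6,2) = 1

Coefficients: [1, 1, 6, 2]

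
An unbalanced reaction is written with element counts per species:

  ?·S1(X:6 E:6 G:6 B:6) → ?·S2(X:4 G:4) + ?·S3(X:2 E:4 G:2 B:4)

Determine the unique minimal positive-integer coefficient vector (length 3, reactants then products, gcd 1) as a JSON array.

X: 4·6 = 24 | 3·4+6·2 = 24
E: 4·6 = 24 | 3·0+6·4 = 24
G: 4·6 = 24 | 3·4+6·2 = 24
B: 4·6 = 24 | 3·0+6·4 = 24
gcd(4,3,6) = 1

Coefficients: [4, 3, 6]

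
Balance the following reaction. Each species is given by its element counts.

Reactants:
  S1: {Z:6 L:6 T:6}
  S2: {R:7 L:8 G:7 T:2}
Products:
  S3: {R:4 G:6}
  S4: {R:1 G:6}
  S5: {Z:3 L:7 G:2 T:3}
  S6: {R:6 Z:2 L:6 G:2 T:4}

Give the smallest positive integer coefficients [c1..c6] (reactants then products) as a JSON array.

Coefficients: [5, 6, 1, 2, 6, 6]

R: 5·0+6·7 = 42 | 1·4+2·1+6·0+6·6 = 42
Z: 5·6+6·0 = 30 | 1·0+2·0+6·3+6·2 = 30
L: 5·6+6·8 = 78 | 1·0+2·0+6·7+6·6 = 78
G: 5·0+6·7 = 42 | 1·6+2·6+6·2+6·2 = 42
T: 5·6+6·2 = 42 | 1·0+2·0+6·3+6·4 = 42
gcd(5,6,1,2,6,6) = 1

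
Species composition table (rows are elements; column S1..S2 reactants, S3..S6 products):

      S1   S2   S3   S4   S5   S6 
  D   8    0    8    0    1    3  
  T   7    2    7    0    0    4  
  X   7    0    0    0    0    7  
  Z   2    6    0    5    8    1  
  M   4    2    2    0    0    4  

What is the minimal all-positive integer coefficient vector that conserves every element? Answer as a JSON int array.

Coefficients: [5, 3, 3, 3, 1, 5]

D: 5·8+3·0 = 40 | 3·8+3·0+1·1+5·3 = 40
T: 5·7+3·2 = 41 | 3·7+3·0+1·0+5·4 = 41
X: 5·7+3·0 = 35 | 3·0+3·0+1·0+5·7 = 35
Z: 5·2+3·6 = 28 | 3·0+3·5+1·8+5·1 = 28
M: 5·4+3·2 = 26 | 3·2+3·0+1·0+5·4 = 26
gcd(5,3,3,3,1,5) = 1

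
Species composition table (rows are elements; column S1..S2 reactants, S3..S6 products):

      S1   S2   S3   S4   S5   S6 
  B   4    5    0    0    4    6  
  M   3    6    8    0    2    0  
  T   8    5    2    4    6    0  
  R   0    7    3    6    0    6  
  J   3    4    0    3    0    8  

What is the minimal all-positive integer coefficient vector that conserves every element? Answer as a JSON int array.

Coefficients: [2, 6, 4, 2, 5, 3]

B: 2·4+6·5 = 38 | 4·0+2·0+5·4+3·6 = 38
M: 2·3+6·6 = 42 | 4·8+2·0+5·2+3·0 = 42
T: 2·8+6·5 = 46 | 4·2+2·4+5·6+3·0 = 46
R: 2·0+6·7 = 42 | 4·3+2·6+5·0+3·6 = 42
J: 2·3+6·4 = 30 | 4·0+2·3+5·0+3·8 = 30
gcd(2,6,4,2,5,3) = 1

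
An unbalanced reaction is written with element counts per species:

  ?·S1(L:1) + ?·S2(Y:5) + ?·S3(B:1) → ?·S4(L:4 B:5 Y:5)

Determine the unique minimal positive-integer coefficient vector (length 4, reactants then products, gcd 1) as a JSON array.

L: 4·1+1·0+5·0 = 4 | 1·4 = 4
B: 4·0+1·0+5·1 = 5 | 1·5 = 5
Y: 4·0+1·5+5·0 = 5 | 1·5 = 5
gcd(4,1,5,1) = 1

Coefficients: [4, 1, 5, 1]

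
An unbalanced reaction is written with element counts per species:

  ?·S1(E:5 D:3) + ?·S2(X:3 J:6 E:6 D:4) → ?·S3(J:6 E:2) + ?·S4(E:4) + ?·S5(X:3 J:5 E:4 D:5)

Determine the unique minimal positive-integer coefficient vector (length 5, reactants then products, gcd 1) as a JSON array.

Coefficients: [2, 6, 1, 5, 6]

X: 2·0+6·3 = 18 | 1·0+5·0+6·3 = 18
J: 2·0+6·6 = 36 | 1·6+5·0+6·5 = 36
E: 2·5+6·6 = 46 | 1·2+5·4+6·4 = 46
D: 2·3+6·4 = 30 | 1·0+5·0+6·5 = 30
gcd(2,6,1,5,6) = 1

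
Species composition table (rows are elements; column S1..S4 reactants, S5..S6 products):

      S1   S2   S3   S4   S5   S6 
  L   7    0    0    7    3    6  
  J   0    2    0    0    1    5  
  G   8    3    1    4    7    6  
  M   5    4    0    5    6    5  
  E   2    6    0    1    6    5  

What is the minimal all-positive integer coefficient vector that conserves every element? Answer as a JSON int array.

Coefficients: [2, 5, 6, 1, 5, 1]

L: 2·7+5·0+6·0+1·7 = 21 | 5·3+1·6 = 21
J: 2·0+5·2+6·0+1·0 = 10 | 5·1+1·5 = 10
G: 2·8+5·3+6·1+1·4 = 41 | 5·7+1·6 = 41
M: 2·5+5·4+6·0+1·5 = 35 | 5·6+1·5 = 35
E: 2·2+5·6+6·0+1·1 = 35 | 5·6+1·5 = 35
gcd(2,5,6,1,5,1) = 1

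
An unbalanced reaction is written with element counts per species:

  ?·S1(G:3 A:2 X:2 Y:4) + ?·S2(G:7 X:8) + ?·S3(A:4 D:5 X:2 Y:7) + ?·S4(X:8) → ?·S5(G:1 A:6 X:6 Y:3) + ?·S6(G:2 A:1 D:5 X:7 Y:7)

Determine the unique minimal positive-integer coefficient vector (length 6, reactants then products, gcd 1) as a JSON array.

G: 3·3+1·7+6·0+5·0 = 16 | 4·1+6·2 = 16
A: 3·2+1·0+6·4+5·0 = 30 | 4·6+6·1 = 30
D: 3·0+1·0+6·5+5·0 = 30 | 4·0+6·5 = 30
X: 3·2+1·8+6·2+5·8 = 66 | 4·6+6·7 = 66
Y: 3·4+1·0+6·7+5·0 = 54 | 4·3+6·7 = 54
gcd(3,1,6,5,4,6) = 1

Coefficients: [3, 1, 6, 5, 4, 6]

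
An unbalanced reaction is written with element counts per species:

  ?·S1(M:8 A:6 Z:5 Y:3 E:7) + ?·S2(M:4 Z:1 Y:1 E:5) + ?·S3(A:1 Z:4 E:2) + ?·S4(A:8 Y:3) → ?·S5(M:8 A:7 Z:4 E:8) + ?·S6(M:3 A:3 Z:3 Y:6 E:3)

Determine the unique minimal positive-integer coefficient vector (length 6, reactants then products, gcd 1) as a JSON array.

Coefficients: [5, 3, 1, 2, 5, 4]

M: 5·8+3·4+1·0+2·0 = 52 | 5·8+4·3 = 52
A: 5·6+3·0+1·1+2·8 = 47 | 5·7+4·3 = 47
Z: 5·5+3·1+1·4+2·0 = 32 | 5·4+4·3 = 32
Y: 5·3+3·1+1·0+2·3 = 24 | 5·0+4·6 = 24
E: 5·7+3·5+1·2+2·0 = 52 | 5·8+4·3 = 52
gcd(5,3,1,2,5,4) = 1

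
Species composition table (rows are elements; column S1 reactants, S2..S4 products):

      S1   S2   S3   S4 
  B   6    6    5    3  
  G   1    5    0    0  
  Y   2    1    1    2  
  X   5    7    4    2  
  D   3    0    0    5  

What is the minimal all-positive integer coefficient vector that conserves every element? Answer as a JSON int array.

Coefficients: [5, 1, 3, 3]

B: 5·6 = 30 | 1·6+3·5+3·3 = 30
G: 5·1 = 5 | 1·5+3·0+3·0 = 5
Y: 5·2 = 10 | 1·1+3·1+3·2 = 10
X: 5·5 = 25 | 1·7+3·4+3·2 = 25
D: 5·3 = 15 | 1·0+3·0+3·5 = 15
gcd(5,1,3,3) = 1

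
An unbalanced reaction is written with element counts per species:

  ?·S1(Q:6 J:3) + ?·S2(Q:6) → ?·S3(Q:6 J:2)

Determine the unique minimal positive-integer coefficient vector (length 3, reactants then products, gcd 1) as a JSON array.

Q: 2·6+1·6 = 18 | 3·6 = 18
J: 2·3+1·0 = 6 | 3·2 = 6
gcd(2,1,3) = 1

Coefficients: [2, 1, 3]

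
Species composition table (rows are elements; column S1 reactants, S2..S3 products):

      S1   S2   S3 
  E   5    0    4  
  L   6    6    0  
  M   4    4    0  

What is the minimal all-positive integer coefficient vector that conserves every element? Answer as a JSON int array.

E: 4·5 = 20 | 4·0+5·4 = 20
L: 4·6 = 24 | 4·6+5·0 = 24
M: 4·4 = 16 | 4·4+5·0 = 16
gcd(4,4,5) = 1

Coefficients: [4, 4, 5]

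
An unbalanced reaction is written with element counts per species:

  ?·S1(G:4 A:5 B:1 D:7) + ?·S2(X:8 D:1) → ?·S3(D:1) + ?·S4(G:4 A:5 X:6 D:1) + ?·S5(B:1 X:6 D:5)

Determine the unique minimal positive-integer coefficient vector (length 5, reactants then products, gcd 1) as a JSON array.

G: 2·4+3·0 = 8 | 5·0+2·4+2·0 = 8
A: 2·5+3·0 = 10 | 5·0+2·5+2·0 = 10
B: 2·1+3·0 = 2 | 5·0+2·0+2·1 = 2
X: 2·0+3·8 = 24 | 5·0+2·6+2·6 = 24
D: 2·7+3·1 = 17 | 5·1+2·1+2·5 = 17
gcd(2,3,5,2,2) = 1

Coefficients: [2, 3, 5, 2, 2]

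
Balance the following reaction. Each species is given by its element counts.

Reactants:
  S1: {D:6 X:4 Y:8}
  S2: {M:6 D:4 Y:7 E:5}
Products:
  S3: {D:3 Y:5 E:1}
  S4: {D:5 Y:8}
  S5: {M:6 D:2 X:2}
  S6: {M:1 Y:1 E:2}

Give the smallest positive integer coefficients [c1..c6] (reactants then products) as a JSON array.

Coefficients: [1, 3, 3, 1, 2, 6]

M: 1·0+3·6 = 18 | 3·0+1·0+2·6+6·1 = 18
D: 1·6+3·4 = 18 | 3·3+1·5+2·2+6·0 = 18
X: 1·4+3·0 = 4 | 3·0+1·0+2·2+6·0 = 4
Y: 1·8+3·7 = 29 | 3·5+1·8+2·0+6·1 = 29
E: 1·0+3·5 = 15 | 3·1+1·0+2·0+6·2 = 15
gcd(1,3,3,1,2,6) = 1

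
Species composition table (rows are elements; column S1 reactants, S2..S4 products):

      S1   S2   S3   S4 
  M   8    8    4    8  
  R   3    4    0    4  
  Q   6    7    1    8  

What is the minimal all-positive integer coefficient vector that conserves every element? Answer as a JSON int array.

Coefficients: [4, 2, 2, 1]

M: 4·8 = 32 | 2·8+2·4+1·8 = 32
R: 4·3 = 12 | 2·4+2·0+1·4 = 12
Q: 4·6 = 24 | 2·7+2·1+1·8 = 24
gcd(4,2,2,1) = 1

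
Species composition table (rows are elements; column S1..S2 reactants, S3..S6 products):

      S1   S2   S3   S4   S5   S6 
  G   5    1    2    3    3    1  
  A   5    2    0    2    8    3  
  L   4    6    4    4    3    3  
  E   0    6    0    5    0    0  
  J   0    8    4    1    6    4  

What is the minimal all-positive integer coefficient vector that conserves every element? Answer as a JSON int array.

G: 5·5+5·1 = 30 | 2·2+6·3+1·3+5·1 = 30
A: 5·5+5·2 = 35 | 2·0+6·2+1·8+5·3 = 35
L: 5·4+5·6 = 50 | 2·4+6·4+1·3+5·3 = 50
E: 5·0+5·6 = 30 | 2·0+6·5+1·0+5·0 = 30
J: 5·0+5·8 = 40 | 2·4+6·1+1·6+5·4 = 40
gcd(5,5,2,6,1,5) = 1

Coefficients: [5, 5, 2, 6, 1, 5]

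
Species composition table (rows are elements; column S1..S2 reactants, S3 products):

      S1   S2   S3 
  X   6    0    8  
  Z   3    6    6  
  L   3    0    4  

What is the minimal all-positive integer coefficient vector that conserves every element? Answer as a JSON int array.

X: 4·6+1·0 = 24 | 3·8 = 24
Z: 4·3+1·6 = 18 | 3·6 = 18
L: 4·3+1·0 = 12 | 3·4 = 12
gcd(4,1,3) = 1

Coefficients: [4, 1, 3]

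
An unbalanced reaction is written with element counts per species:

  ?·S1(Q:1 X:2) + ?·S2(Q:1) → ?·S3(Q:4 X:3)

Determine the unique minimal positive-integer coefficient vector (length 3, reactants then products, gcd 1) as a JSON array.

Q: 3·1+5·1 = 8 | 2·4 = 8
X: 3·2+5·0 = 6 | 2·3 = 6
gcd(3,5,2) = 1

Coefficients: [3, 5, 2]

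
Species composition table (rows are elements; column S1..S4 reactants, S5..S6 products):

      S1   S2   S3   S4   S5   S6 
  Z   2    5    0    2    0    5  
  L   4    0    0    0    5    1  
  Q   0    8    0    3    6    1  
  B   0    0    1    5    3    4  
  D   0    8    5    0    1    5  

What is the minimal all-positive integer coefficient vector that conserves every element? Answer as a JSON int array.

Coefficients: [5, 1, 4, 5, 3, 5]

Z: 5·2+1·5+4·0+5·2 = 25 | 3·0+5·5 = 25
L: 5·4+1·0+4·0+5·0 = 20 | 3·5+5·1 = 20
Q: 5·0+1·8+4·0+5·3 = 23 | 3·6+5·1 = 23
B: 5·0+1·0+4·1+5·5 = 29 | 3·3+5·4 = 29
D: 5·0+1·8+4·5+5·0 = 28 | 3·1+5·5 = 28
gcd(5,1,4,5,3,5) = 1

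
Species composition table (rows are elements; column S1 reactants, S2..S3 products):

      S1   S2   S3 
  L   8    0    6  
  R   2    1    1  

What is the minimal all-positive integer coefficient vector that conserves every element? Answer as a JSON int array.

L: 3·8 = 24 | 2·0+4·6 = 24
R: 3·2 = 6 | 2·1+4·1 = 6
gcd(3,2,4) = 1

Coefficients: [3, 2, 4]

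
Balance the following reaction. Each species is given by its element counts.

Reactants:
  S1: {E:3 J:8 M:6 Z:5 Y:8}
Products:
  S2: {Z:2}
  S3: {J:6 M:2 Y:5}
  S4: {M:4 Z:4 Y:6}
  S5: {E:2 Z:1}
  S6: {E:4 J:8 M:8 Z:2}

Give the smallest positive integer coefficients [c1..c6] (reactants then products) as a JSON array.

Coefficients: [4, 3, 4, 2, 4, 1]

E: 4·3 = 12 | 3·0+4·0+2·0+4·2+1·4 = 12
J: 4·8 = 32 | 3·0+4·6+2·0+4·0+1·8 = 32
M: 4·6 = 24 | 3·0+4·2+2·4+4·0+1·8 = 24
Z: 4·5 = 20 | 3·2+4·0+2·4+4·1+1·2 = 20
Y: 4·8 = 32 | 3·0+4·5+2·6+4·0+1·0 = 32
gcd(4,3,4,2,4,1) = 1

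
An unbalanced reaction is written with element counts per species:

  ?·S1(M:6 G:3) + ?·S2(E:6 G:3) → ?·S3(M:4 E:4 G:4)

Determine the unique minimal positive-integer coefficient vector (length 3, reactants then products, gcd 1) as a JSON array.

Coefficients: [2, 2, 3]

M: 2·6+2·0 = 12 | 3·4 = 12
E: 2·0+2·6 = 12 | 3·4 = 12
G: 2·3+2·3 = 12 | 3·4 = 12
gcd(2,2,3) = 1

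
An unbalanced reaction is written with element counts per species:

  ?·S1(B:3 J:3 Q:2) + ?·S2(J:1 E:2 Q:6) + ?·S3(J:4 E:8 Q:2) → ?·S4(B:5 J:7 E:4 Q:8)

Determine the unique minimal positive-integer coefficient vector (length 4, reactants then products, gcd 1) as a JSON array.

B: 5·3+2·0+1·0 = 15 | 3·5 = 15
J: 5·3+2·1+1·4 = 21 | 3·7 = 21
E: 5·0+2·2+1·8 = 12 | 3·4 = 12
Q: 5·2+2·6+1·2 = 24 | 3·8 = 24
gcd(5,2,1,3) = 1

Coefficients: [5, 2, 1, 3]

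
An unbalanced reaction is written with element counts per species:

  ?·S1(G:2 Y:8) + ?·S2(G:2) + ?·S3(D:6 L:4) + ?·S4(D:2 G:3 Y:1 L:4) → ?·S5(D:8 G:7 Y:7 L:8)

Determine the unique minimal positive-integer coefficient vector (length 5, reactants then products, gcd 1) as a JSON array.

D: 3·0+5·0+4·6+4·2 = 32 | 4·8 = 32
G: 3·2+5·2+4·0+4·3 = 28 | 4·7 = 28
Y: 3·8+5·0+4·0+4·1 = 28 | 4·7 = 28
L: 3·0+5·0+4·4+4·4 = 32 | 4·8 = 32
gcd(3,5,4,4,4) = 1

Coefficients: [3, 5, 4, 4, 4]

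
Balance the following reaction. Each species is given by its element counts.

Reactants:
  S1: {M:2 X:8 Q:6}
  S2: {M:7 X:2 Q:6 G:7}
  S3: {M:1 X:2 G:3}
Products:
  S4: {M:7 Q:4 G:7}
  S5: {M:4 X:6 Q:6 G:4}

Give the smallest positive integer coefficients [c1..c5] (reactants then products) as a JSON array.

M: 2·2+5·7+2·1 = 41 | 3·7+5·4 = 41
X: 2·8+5·2+2·2 = 30 | 3·0+5·6 = 30
Q: 2·6+5·6+2·0 = 42 | 3·4+5·6 = 42
G: 2·0+5·7+2·3 = 41 | 3·7+5·4 = 41
gcd(2,5,2,3,5) = 1

Coefficients: [2, 5, 2, 3, 5]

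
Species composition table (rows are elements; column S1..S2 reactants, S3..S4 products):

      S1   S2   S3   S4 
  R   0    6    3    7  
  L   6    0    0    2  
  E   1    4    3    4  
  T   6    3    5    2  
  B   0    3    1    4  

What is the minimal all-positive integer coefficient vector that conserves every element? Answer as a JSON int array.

R: 1·0+5·6 = 30 | 3·3+3·7 = 30
L: 1·6+5·0 = 6 | 3·0+3·2 = 6
E: 1·1+5·4 = 21 | 3·3+3·4 = 21
T: 1·6+5·3 = 21 | 3·5+3·2 = 21
B: 1·0+5·3 = 15 | 3·1+3·4 = 15
gcd(1,5,3,3) = 1

Coefficients: [1, 5, 3, 3]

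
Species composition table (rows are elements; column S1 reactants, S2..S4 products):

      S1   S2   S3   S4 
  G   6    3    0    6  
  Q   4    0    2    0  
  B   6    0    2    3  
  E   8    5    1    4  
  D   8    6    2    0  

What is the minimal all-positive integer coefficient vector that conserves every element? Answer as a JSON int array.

Coefficients: [3, 2, 6, 2]

G: 3·6 = 18 | 2·3+6·0+2·6 = 18
Q: 3·4 = 12 | 2·0+6·2+2·0 = 12
B: 3·6 = 18 | 2·0+6·2+2·3 = 18
E: 3·8 = 24 | 2·5+6·1+2·4 = 24
D: 3·8 = 24 | 2·6+6·2+2·0 = 24
gcd(3,2,6,2) = 1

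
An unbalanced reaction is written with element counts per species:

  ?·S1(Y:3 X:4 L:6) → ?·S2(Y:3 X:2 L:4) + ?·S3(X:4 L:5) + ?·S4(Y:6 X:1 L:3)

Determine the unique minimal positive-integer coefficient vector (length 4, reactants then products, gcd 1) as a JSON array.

Y: 5·3 = 15 | 1·3+4·0+2·6 = 15
X: 5·4 = 20 | 1·2+4·4+2·1 = 20
L: 5·6 = 30 | 1·4+4·5+2·3 = 30
gcd(5,1,4,2) = 1

Coefficients: [5, 1, 4, 2]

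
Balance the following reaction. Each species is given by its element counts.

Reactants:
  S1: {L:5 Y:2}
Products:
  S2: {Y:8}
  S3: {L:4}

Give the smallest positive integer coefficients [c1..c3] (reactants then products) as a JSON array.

Coefficients: [4, 1, 5]

L: 4·5 = 20 | 1·0+5·4 = 20
Y: 4·2 = 8 | 1·8+5·0 = 8
gcd(4,1,5) = 1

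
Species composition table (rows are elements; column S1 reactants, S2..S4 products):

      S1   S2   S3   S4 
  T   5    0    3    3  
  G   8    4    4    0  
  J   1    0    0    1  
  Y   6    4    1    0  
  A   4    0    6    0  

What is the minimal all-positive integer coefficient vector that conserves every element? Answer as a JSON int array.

Coefficients: [3, 4, 2, 3]

T: 3·5 = 15 | 4·0+2·3+3·3 = 15
G: 3·8 = 24 | 4·4+2·4+3·0 = 24
J: 3·1 = 3 | 4·0+2·0+3·1 = 3
Y: 3·6 = 18 | 4·4+2·1+3·0 = 18
A: 3·4 = 12 | 4·0+2·6+3·0 = 12
gcd(3,4,2,3) = 1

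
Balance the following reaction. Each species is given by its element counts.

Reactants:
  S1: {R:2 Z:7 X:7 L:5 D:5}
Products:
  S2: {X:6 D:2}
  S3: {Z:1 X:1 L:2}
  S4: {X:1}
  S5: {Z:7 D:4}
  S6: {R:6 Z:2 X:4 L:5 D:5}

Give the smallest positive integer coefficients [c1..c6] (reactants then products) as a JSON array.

R: 3·2 = 6 | 1·0+5·0+6·0+2·0+1·6 = 6
Z: 3·7 = 21 | 1·0+5·1+6·0+2·7+1·2 = 21
X: 3·7 = 21 | 1·6+5·1+6·1+2·0+1·4 = 21
L: 3·5 = 15 | 1·0+5·2+6·0+2·0+1·5 = 15
D: 3·5 = 15 | 1·2+5·0+6·0+2·4+1·5 = 15
gcd(3,1,5,6,2,1) = 1

Coefficients: [3, 1, 5, 6, 2, 1]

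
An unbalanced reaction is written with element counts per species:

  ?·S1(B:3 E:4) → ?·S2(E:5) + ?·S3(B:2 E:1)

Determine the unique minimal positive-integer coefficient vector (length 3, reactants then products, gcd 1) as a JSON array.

Coefficients: [2, 1, 3]

B: 2·3 = 6 | 1·0+3·2 = 6
E: 2·4 = 8 | 1·5+3·1 = 8
gcd(2,1,3) = 1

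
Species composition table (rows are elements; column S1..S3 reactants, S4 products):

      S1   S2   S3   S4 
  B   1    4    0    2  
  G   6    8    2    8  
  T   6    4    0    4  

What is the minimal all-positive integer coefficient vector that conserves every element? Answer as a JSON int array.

Coefficients: [2, 2, 6, 5]

B: 2·1+2·4+6·0 = 10 | 5·2 = 10
G: 2·6+2·8+6·2 = 40 | 5·8 = 40
T: 2·6+2·4+6·0 = 20 | 5·4 = 20
gcd(2,2,6,5) = 1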